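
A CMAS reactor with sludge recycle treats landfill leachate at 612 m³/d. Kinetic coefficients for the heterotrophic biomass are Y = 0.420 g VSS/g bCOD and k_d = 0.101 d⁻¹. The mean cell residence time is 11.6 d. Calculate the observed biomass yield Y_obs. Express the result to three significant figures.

Y_obs = Y / (1 + k_d θ_c) = 0.420 / (1 + 0.101 × 11.6) = 0.420 / 2.172 = 0.1934.

Y_obs ≈ 0.193 g VSS/g bCOD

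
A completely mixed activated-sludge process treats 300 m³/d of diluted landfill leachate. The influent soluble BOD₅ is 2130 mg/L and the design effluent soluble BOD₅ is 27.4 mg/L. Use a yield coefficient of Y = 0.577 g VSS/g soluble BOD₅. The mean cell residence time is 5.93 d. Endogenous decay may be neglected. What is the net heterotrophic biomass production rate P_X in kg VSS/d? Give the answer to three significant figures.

No decay correction is needed, so Y_obs = Y = 0.577.
Q·(S₀ − S) = 300 × (2130 − 27.4) × 10⁻³ = 630.8 kg/d removed.
Biomass produced: P_X = Y_obs·Q·ΔS = 0.5770 × 630.8 ≈ 364.0 kg VSS/d.

P_X ≈ 364 kg VSS/d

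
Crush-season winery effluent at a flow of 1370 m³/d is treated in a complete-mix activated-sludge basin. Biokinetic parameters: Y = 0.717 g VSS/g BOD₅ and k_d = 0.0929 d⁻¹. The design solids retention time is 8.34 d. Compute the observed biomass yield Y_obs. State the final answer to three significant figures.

Y_obs ≈ 0.404 g VSS/g BOD₅

Y_obs = Y / (1 + k_d θ_c) = 0.717 / (1 + 0.0929 × 8.34) = 0.717 / 1.775 = 0.4040.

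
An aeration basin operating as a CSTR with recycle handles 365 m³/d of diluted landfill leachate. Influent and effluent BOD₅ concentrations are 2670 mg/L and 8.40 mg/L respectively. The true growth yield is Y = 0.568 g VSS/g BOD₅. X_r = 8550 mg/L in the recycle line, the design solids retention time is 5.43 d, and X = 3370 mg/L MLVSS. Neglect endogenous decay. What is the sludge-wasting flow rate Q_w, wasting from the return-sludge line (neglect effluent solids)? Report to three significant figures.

Q_w ≈ 64.5 m³/d

Biomass mass balance (decay neglected): V·X = Y·Q·(S₀ − S)·θ_c, so V = 0.568 × 365 × (2670 − 8.40) × 5.43 / 3370 = 889.1 m³.
θ_c = V·X/(Q_w·X_r) when wasting from the recycle, so Q_w = V·X/(θ_c·X_r) = 889.1 × 3370 / (5.43 × 8550) = 64.54 m³/d.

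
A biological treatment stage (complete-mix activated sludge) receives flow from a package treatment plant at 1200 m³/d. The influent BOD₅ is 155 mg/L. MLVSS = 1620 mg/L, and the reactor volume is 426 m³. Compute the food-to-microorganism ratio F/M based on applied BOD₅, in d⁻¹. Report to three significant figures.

Food-to-microorganism ratio F/M = Q S₀ / (V X) = 1200 × 155 / (426.0 × 1620) = 0.2695 d⁻¹.

F/M ≈ 0.270 d⁻¹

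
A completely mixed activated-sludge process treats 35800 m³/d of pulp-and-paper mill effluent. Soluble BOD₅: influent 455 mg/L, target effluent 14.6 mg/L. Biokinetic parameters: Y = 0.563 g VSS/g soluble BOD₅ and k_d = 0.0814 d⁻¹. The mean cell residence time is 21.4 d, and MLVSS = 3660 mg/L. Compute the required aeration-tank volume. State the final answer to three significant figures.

V ≈ 18900 m³

From the SRT design equation V = Y Q (S₀−S) θ_c / [X (1 + k_d θ_c)] = 0.563 × 35800 × (455 − 14.6) × 21.4 / [3660 × (1 + 0.0814 × 21.4)] = 1.9×10^8 / 10036 = 18928 m³.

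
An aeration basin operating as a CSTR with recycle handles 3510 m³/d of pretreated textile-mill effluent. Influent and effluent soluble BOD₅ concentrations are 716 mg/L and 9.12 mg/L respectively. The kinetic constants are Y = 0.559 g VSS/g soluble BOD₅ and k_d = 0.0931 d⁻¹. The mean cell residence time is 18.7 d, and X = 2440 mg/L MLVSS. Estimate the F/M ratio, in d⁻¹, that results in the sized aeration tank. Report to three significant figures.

F/M ≈ 0.266 d⁻¹

Steady-state biomass mass balance: V·X·(1 + k_d·θ_c) = Y·Q·(S₀ − S)·θ_c, so V = 0.559 × 3510 × (716 − 9.12) × 18.7 / [2440 × (1 + 0.0931 × 18.7)] = 2.59×10^7 / 6688 = 3878 m³.
F/M = Q·S₀ / (V·X) = 3510 × 716 / (3878 × 2440) = 0.2656 g soluble BOD₅·(g VSS·d)⁻¹.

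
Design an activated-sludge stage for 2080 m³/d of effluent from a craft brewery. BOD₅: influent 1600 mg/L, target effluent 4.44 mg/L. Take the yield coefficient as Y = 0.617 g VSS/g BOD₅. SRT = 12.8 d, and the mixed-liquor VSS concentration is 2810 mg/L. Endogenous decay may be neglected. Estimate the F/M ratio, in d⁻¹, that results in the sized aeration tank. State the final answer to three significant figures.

F/M ≈ 0.127 d⁻¹

V·X = Y·Q·ΔS·θ_c gives V = 0.617 × 2080 × (1600 − 4.44) × 12.8 / 2810 = 9328 m³.
F/M = applied load / biomass = Q·S₀/(V·X) = 2080 × 1600 / (9328 × 2810) = 0.1270 d⁻¹.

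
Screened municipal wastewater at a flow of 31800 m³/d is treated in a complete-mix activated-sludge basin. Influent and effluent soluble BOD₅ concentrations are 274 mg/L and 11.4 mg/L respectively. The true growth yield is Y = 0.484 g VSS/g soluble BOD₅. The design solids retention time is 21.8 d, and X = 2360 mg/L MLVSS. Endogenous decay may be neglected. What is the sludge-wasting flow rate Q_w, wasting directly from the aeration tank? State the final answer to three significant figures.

Q_w ≈ 1710 m³/d

V·X = Y·Q·ΔS·θ_c gives V = 0.484 × 31800 × (274 − 11.4) × 21.8 / 2360 = 37335 m³.
With mixed-liquor wasting, θ_c = V/Q_w, so Q_w = V/θ_c = 37335/21.8 = 1713 m³/d.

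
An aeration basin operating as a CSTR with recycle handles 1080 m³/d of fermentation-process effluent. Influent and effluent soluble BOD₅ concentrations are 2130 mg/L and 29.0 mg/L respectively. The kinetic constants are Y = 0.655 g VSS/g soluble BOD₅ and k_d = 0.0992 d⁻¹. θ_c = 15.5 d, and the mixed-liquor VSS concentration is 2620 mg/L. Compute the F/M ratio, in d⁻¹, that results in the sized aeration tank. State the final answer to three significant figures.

F/M ≈ 0.253 d⁻¹

Rearranging the biomass balance for a CMAS with decay, V = Y·Q·ΔS·θ_c / [X·(1+k_d θ_c)] = 0.655 × 1080 × (2130 − 29.0) × 15.5 / [2620 × (1 + 0.0992 × 15.5)] = 2.3×10^7 / 6649 = 3465 m³.
Food-to-microorganism ratio F/M = Q S₀ / (V X) = 1080 × 2130 / (3465 × 2620) = 0.2534 d⁻¹.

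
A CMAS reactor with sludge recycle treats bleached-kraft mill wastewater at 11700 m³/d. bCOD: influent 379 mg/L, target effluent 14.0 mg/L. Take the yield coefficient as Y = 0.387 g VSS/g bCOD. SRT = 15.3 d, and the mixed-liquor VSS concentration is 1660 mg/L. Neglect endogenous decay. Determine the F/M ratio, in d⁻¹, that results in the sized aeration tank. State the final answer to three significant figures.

F/M ≈ 0.175 d⁻¹

With k_d = 0 the design equation reduces to V = Y Q (S₀−S) θ_c / X = 0.387 × 11700 × (379 − 14.0) × 15.3 / 1660 = 15233 m³.
F/M = Q·S₀ / (V·X) = 11700 × 379 / (15233 × 1660) = 0.1754 g bCOD·(g VSS·d)⁻¹.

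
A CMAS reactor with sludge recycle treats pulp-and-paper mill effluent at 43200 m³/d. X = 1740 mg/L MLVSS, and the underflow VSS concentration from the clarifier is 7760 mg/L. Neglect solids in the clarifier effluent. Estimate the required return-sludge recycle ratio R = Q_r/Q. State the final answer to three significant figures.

R ≈ 0.289

Mass balance around the secondary clarifier (neglecting effluent solids): R = X / (X_r − X) = 1740 / (7760 − 1740) = 0.2890.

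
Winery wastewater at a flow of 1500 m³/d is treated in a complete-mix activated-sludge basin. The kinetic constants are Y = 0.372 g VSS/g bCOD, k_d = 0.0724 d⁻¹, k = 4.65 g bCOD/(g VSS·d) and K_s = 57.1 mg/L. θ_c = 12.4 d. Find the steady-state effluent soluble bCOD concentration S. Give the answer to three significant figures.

Effluent substrate depends only on kinetics and SRT: S = K_s(1 + k_d θ_c) / [θ_c(Yk − k_d) − 1] = 57.1 × (1 + 0.0724 × 12.4) / [12.4 × (0.372 × 4.65 − 0.0724) − 1] = 108.4 / 19.55 = 5.542 mg/L.

S ≈ 5.54 mg/L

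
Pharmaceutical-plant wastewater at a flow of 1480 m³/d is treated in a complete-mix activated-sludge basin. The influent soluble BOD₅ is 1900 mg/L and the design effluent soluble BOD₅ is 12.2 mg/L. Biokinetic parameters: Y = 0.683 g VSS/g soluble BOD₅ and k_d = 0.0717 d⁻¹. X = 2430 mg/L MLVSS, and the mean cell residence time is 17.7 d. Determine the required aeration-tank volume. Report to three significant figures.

From the SRT design equation V = Y Q (S₀−S) θ_c / [X (1 + k_d θ_c)] = 0.683 × 1480 × (1900 − 12.2) × 17.7 / [2430 × (1 + 0.0717 × 17.7)] = 3.38×10^7 / 5514 = 6126 m³.

V ≈ 6130 m³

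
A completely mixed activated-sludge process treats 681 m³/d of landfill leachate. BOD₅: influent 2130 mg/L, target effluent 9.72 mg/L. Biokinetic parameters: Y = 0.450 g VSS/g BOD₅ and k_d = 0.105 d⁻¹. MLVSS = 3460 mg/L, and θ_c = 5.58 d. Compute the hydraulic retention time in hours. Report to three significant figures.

τ ≈ 23.3 h

From the SRT design equation V = Y Q (S₀−S) θ_c / [X (1 + k_d θ_c)] = 0.450 × 681 × (2130 − 9.72) × 5.58 / [3460 × (1 + 0.105 × 5.58)] = 3.63×10^6 / 5487 = 660.7 m³.
τ = V/Q = 660.7/681 = 0.9703 d, or 23.29 h.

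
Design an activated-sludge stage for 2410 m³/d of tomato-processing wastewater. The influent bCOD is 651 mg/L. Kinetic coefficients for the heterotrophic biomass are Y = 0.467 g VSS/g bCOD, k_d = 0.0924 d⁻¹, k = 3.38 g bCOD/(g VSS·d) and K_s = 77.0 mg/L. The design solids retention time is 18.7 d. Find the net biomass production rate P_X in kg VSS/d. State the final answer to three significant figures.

For a completely mixed reactor with recycle the Lawrence–McCarty relation gives S = K_s·(1 + k_d·θ_c) / [θ_c·(Y·k − k_d) − 1] = 77.0 × (1 + 0.0924 × 18.7) / [18.7 × (0.467 × 3.38 − 0.0924) − 1] = 210.0 / 26.79 = 7.841 mg/L.
Correct the yield for decay: Y_obs = Y/(1 + k_d θ_c) = 0.467 / (1 + 0.0924 × 18.7) = 0.467 / 2.728 = 0.1712.
Substrate removed = Q·(S₀ − S) = 2410 m³/d × (651 − 7.84) g/m³ = 1.55×10^6 g/d = 1550 kg/d.
P_X = Y_obs · Q(S₀ − S) = 0.1712 × 1550 = 265.4 kg VSS/d.

P_X ≈ 265 kg VSS/d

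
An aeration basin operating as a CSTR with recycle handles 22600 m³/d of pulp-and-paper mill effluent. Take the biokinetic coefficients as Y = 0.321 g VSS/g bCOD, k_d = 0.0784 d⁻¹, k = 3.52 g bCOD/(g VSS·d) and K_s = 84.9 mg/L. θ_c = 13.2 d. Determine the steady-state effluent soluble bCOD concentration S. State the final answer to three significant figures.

S ≈ 13.4 mg/L

Effluent substrate depends only on kinetics and SRT: S = K_s(1 + k_d θ_c) / [θ_c(Yk − k_d) − 1] = 84.9 × (1 + 0.0784 × 13.2) / [13.2 × (0.321 × 3.52 − 0.0784) − 1] = 172.8 / 12.88 = 13.41 mg/L.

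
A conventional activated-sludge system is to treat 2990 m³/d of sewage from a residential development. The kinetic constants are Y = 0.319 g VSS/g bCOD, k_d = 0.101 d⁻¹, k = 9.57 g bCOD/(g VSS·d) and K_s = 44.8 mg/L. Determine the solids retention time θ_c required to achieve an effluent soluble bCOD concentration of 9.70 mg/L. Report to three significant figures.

θ_c ≈ 2.26 d

From 1/θ_c = Y·k·S/(K_s + S) − k_d: Y·k·S/(K_s+S) = 0.319 × 9.57 × 9.70 / (44.8 + 9.70) = 0.5433 d⁻¹.
Then 1/θ_c = μ − k_d = 0.5433 − 0.101 = 0.4423 d⁻¹, giving θ_c = 2.261 d.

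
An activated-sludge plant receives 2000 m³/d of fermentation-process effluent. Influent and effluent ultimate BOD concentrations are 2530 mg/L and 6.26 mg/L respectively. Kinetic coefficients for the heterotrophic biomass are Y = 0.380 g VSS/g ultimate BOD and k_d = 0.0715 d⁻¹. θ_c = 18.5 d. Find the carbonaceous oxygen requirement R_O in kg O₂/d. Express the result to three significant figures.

R_O ≈ 3870 kg O₂/d

Correct the yield for decay: Y_obs = Y/(1 + k_d θ_c) = 0.380 / (1 + 0.0715 × 18.5) = 0.380 / 2.323 = 0.1636.
Substrate removed = Q·(S₀ − S) = 2000 m³/d × (2530 − 6.26) g/m³ = 5.05×10^6 g/d = 5047 kg/d.
P_X = Y_obs·Q·(S₀ − S) = 0.1636 × 5047 = 825.8 kg VSS/d.
R_O = Q·ΔS − 1.42 P_X = 5047 − 1173 = 3875 kg O₂/d.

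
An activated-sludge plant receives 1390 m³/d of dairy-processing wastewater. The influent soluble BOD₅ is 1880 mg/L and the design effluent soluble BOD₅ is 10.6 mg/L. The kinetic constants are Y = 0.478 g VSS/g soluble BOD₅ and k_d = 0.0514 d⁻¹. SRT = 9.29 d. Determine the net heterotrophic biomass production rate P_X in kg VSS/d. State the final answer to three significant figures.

Observed yield with endogenous decay: Y_obs = Y / (1 + k_d·θ_c) = 0.478 / (1 + 0.0514 × 9.29) = 0.478 / 1.478 = 0.3235 g VSS/g soluble BOD₅.
Mass of soluble BOD₅ removed per day: Q(S₀ − S) = 1390 × 1869 g/m³ = 2598 kg/d.
P_X = Y_obs · Q(S₀ − S) = 0.3235 × 2598 = 840.7 kg VSS/d.

P_X ≈ 841 kg VSS/d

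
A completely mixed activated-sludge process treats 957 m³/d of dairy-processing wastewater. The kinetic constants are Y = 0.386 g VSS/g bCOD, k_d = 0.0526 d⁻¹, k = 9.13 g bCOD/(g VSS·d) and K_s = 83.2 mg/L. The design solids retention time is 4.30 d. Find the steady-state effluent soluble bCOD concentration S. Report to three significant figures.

From the Monod/SRT balance for a CMAS, S = K_s·(1+k_d θ_c)/[θ_c·(Y k − k_d) − 1] = 83.2 × (1 + 0.0526 × 4.30) / [4.30 × (0.386 × 9.13 − 0.0526) − 1] = 102.0 / 13.93 = 7.325 mg/L.

S ≈ 7.32 mg/L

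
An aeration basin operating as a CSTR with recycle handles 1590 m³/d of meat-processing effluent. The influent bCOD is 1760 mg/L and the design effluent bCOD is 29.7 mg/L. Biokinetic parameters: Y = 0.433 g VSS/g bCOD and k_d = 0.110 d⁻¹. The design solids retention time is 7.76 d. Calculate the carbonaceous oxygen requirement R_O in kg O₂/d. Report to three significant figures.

R_O ≈ 1840 kg O₂/d

The observed yield is Y_obs = Y/(1 + k_d·θ_c) = 0.433 / (1 + 0.110 × 7.76) = 0.433 / 1.854 = 0.2336 g VSS per g bCOD removed.
Substrate removed = Q·(S₀ − S) = 1590 m³/d × (1760 − 29.7) g/m³ = 2.75×10^6 g/d = 2751 kg/d.
Net sludge production P_X = 0.2336 × 2751 = 642.7 kg VSS/d.
R_O = Q·(S₀ − S) − 1.42·P_X = 2751 − 1.42 × 642.7 = 1839 kg O₂/d.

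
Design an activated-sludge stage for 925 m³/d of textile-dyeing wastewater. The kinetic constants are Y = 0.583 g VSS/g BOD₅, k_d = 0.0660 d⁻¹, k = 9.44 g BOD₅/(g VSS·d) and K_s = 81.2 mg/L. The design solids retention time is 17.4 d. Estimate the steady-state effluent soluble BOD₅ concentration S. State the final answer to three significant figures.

From the Monod/SRT balance for a CMAS, S = K_s·(1+k_d θ_c)/[θ_c·(Y k − k_d) − 1] = 81.2 × (1 + 0.0660 × 17.4) / [17.4 × (0.583 × 9.44 − 0.0660) − 1] = 174.5 / 93.61 = 1.864 mg/L.

S ≈ 1.86 mg/L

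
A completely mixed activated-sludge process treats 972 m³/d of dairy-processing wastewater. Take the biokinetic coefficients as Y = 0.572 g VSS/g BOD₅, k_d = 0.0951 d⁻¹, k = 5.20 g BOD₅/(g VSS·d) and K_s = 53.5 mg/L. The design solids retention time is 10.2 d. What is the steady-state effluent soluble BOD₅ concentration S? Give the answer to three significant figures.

From the Monod/SRT balance for a CMAS, S = K_s·(1+k_d θ_c)/[θ_c·(Y k − k_d) − 1] = 53.5 × (1 + 0.0951 × 10.2) / [10.2 × (0.572 × 5.20 − 0.0951) − 1] = 105.4 / 28.37 = 3.715 mg/L.

S ≈ 3.72 mg/L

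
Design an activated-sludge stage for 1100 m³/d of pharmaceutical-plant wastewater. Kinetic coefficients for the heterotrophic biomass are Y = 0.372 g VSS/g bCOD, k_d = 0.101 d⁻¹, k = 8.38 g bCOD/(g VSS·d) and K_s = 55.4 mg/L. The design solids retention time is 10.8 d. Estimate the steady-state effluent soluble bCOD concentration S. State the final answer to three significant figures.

From the Monod/SRT balance for a CMAS, S = K_s·(1+k_d θ_c)/[θ_c·(Y k − k_d) − 1] = 55.4 × (1 + 0.101 × 10.8) / [10.8 × (0.372 × 8.38 − 0.101) − 1] = 115.8 / 31.58 = 3.668 mg/L.

S ≈ 3.67 mg/L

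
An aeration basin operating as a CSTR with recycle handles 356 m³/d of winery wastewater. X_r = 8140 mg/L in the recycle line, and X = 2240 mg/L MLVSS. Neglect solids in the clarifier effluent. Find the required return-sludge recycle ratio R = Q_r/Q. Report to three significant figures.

R = Q_r/Q = X/(X_r − X) = 2240 / (8140 − 2240) = 0.3797.

R ≈ 0.380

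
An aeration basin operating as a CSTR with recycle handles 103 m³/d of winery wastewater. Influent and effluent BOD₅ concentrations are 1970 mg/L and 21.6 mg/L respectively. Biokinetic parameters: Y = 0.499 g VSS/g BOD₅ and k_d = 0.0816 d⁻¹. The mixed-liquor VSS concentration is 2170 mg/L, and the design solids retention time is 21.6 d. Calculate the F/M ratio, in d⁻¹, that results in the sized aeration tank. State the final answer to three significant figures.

F/M ≈ 0.259 d⁻¹

From the SRT design equation V = Y Q (S₀−S) θ_c / [X (1 + k_d θ_c)] = 0.499 × 103 × (1970 − 21.6) × 21.6 / [2170 × (1 + 0.0816 × 21.6)] = 2.16×10^6 / 5995 = 360.8 m³.
F/M = applied load / biomass = Q·S₀/(V·X) = 103 × 1970 / (360.8 × 2170) = 0.2591 d⁻¹.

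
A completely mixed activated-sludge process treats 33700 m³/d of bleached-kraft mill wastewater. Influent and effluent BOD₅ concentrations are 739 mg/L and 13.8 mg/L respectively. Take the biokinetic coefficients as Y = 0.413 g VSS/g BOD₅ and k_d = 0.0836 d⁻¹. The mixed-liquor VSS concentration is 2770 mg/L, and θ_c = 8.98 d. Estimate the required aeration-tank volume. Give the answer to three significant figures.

From the SRT design equation V = Y Q (S₀−S) θ_c / [X (1 + k_d θ_c)] = 0.413 × 33700 × (739 − 13.8) × 8.98 / [2770 × (1 + 0.0836 × 8.98)] = 9.06×10^7 / 4850 = 18690 m³.

V ≈ 18700 m³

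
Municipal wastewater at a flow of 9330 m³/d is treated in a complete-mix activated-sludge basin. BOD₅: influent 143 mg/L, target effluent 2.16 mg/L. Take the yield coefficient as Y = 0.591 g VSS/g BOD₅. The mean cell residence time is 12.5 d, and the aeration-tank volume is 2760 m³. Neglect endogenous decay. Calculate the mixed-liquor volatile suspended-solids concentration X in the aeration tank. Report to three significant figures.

X = Y·Q·ΔS·θ_c / V = 0.591 × 9330 × (143 − 2.16) × 12.5 / 2760 = 3517 mg/L.

X ≈ 3520 mg/L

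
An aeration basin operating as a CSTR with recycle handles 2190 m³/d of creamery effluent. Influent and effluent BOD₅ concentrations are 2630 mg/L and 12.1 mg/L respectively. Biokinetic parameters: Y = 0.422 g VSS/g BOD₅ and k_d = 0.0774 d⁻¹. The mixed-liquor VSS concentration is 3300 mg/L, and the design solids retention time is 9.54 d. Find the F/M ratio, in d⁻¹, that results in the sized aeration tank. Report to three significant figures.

F/M ≈ 0.434 d⁻¹

Steady-state biomass mass balance: V·X·(1 + k_d·θ_c) = Y·Q·(S₀ − S)·θ_c, so V = 0.422 × 2190 × (2630 − 12.1) × 9.54 / [3300 × (1 + 0.0774 × 9.54)] = 2.31×10^7 / 5737 = 4023 m³.
Food-to-microorganism ratio F/M = Q S₀ / (V X) = 2190 × 2630 / (4023 × 3300) = 0.4338 d⁻¹.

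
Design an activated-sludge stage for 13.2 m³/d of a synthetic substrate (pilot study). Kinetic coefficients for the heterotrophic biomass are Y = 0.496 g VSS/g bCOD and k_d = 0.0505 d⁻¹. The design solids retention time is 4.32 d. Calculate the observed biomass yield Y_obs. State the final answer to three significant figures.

Y_obs = Y / (1 + k_d θ_c) = 0.496 / (1 + 0.0505 × 4.32) = 0.496 / 1.218 = 0.4072.

Y_obs ≈ 0.407 g VSS/g bCOD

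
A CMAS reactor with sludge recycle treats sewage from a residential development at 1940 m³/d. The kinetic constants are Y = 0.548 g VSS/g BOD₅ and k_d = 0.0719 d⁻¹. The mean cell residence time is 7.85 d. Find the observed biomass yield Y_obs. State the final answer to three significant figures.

Correct the yield for decay: Y_obs = Y/(1 + k_d θ_c) = 0.548 / (1 + 0.0719 × 7.85) = 0.548 / 1.564 = 0.3503.

Y_obs ≈ 0.350 g VSS/g BOD₅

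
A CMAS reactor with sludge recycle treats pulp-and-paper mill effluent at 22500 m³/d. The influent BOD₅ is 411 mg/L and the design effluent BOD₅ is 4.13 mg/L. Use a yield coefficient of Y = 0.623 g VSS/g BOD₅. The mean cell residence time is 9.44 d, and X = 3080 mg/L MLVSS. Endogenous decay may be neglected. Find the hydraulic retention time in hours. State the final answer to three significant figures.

τ ≈ 18.6 h

Biomass mass balance (decay neglected): V·X = Y·Q·(S₀ − S)·θ_c, so V = 0.623 × 22500 × (411 − 4.13) × 9.44 / 3080 = 17480 m³.
HRT = V/Q = 17480 m³ / 22500 m³·d⁻¹ = 0.7769 d × 24 = 18.65 h.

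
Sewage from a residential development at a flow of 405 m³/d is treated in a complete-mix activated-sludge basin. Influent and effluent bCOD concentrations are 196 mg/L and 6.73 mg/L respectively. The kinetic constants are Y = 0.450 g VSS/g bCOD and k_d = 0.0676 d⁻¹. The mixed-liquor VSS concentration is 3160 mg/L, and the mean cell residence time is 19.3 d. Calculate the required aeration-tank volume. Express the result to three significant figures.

Steady-state biomass mass balance: V·X·(1 + k_d·θ_c) = Y·Q·(S₀ − S)·θ_c, so V = 0.450 × 405 × (196 − 6.73) × 19.3 / [3160 × (1 + 0.0676 × 19.3)] = 6.66×10^5 / 7283 = 91.41 m³.

V ≈ 91.4 m³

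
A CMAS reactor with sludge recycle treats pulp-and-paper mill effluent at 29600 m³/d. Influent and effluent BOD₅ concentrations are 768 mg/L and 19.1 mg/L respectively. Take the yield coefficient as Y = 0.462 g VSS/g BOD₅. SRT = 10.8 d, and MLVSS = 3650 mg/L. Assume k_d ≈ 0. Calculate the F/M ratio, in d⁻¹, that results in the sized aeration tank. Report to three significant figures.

F/M ≈ 0.206 d⁻¹

With k_d = 0 the design equation reduces to V = Y Q (S₀−S) θ_c / X = 0.462 × 29600 × (768 − 19.1) × 10.8 / 3650 = 30303 m³.
F/M = Q·S₀ / (V·X) = 29600 × 768 / (30303 × 3650) = 0.2055 g BOD₅·(g VSS·d)⁻¹.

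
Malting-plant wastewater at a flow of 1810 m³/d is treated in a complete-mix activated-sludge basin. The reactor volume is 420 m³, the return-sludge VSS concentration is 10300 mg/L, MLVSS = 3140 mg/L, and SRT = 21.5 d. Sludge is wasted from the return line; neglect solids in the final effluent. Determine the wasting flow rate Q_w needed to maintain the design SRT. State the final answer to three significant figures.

Wasting from the return line (neglecting effluent solids): Q_w = V·X / (θ_c·X_r) = 420.0 × 3140 / (21.5 × 10300) = 5.955 m³/d.

Q_w ≈ 5.96 m³/d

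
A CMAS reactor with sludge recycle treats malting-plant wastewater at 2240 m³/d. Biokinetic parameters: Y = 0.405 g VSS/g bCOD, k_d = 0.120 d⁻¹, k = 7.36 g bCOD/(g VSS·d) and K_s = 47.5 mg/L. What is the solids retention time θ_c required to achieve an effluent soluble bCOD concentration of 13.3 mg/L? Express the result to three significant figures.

θ_c ≈ 1.88 d

Specific growth rate at S = 13.3 mg/L: μ = YkS/(K_s+S) = 0.405·7.36·13.3/(47.5+13.3) = 0.6521 d⁻¹.
Then 1/θ_c = μ − k_d = 0.6521 − 0.120 = 0.5321 d⁻¹, giving θ_c = 1.880 d.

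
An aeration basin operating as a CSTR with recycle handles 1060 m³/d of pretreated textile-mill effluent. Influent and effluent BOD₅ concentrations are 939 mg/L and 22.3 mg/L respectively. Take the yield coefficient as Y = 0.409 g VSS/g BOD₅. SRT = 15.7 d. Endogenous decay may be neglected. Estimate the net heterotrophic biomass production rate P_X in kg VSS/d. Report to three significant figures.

No decay correction is needed, so Y_obs = Y = 0.409.
Q·(S₀ − S) = 1060 × (939 − 22.3) × 10⁻³ = 971.7 kg/d removed.
Net biomass production P_X = Y_obs × Q·(S₀ − S) = 0.4090 × 971.7 = 397.4 kg VSS/d.

P_X ≈ 397 kg VSS/d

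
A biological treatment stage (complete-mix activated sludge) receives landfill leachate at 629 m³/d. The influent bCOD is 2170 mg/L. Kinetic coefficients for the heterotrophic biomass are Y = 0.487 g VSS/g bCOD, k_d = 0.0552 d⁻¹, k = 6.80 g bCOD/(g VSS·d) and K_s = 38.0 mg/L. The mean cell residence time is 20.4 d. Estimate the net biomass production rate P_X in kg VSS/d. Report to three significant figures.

P_X ≈ 312 kg VSS/d

From the Monod/SRT balance for a CMAS, S = K_s·(1+k_d θ_c)/[θ_c·(Y k − k_d) − 1] = 38.0 × (1 + 0.0552 × 20.4) / [20.4 × (0.487 × 6.80 − 0.0552) − 1] = 80.79 / 65.43 = 1.235 mg/L.
The observed yield is Y_obs = Y/(1 + k_d·θ_c) = 0.487 / (1 + 0.0552 × 20.4) = 0.487 / 2.126 = 0.2291 g VSS per g bCOD removed.
Mass of bCOD removed per day: Q(S₀ − S) = 629 × 2169 g/m³ = 1364 kg/d.
Net biomass production P_X = Y_obs × Q·(S₀ − S) = 0.2291 × 1364 = 312.5 kg VSS/d.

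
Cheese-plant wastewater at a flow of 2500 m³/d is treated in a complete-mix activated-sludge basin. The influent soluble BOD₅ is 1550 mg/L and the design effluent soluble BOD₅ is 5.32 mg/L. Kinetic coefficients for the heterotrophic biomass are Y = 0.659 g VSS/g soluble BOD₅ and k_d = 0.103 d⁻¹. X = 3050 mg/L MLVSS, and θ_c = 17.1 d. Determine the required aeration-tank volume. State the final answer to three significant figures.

From the SRT design equation V = Y Q (S₀−S) θ_c / [X (1 + k_d θ_c)] = 0.659 × 2500 × (1550 − 5.32) × 17.1 / [3050 × (1 + 0.103 × 17.1)] = 4.35×10^7 / 8422 = 5167 m³.

V ≈ 5170 m³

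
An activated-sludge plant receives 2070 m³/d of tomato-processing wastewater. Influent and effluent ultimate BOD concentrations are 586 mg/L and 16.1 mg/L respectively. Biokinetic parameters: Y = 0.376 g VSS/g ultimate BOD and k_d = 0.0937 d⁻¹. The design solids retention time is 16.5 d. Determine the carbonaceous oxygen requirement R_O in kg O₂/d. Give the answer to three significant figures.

R_O ≈ 932 kg O₂/d

Y_obs = Y / (1 + k_d θ_c) = 0.376 / (1 + 0.0937 × 16.5) = 0.376 / 2.546 = 0.1477.
Substrate removed = Q·(S₀ − S) = 2070 m³/d × (586 − 16.1) g/m³ = 1.18×10^6 g/d = 1180 kg/d.
P_X = Y_obs·Q·(S₀ − S) = 0.1477 × 1180 = 174.2 kg VSS/d.
Carbonaceous O₂ demand = substrate oxidised − cell-mass equivalent = 1180 − 1.42 × 174.2 = 932.3 kg O₂/d.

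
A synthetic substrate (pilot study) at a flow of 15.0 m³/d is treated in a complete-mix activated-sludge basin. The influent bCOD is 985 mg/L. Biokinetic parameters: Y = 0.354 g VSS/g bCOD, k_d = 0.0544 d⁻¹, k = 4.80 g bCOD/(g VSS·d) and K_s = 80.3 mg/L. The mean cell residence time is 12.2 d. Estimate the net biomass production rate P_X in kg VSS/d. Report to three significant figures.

P_X ≈ 3.12 kg VSS/d

Effluent substrate depends only on kinetics and SRT: S = K_s(1 + k_d θ_c) / [θ_c(Yk − k_d) − 1] = 80.3 × (1 + 0.0544 × 12.2) / [12.2 × (0.354 × 4.80 − 0.0544) − 1] = 133.6 / 19.07 = 7.007 mg/L.
Correct the yield for decay: Y_obs = Y/(1 + k_d θ_c) = 0.354 / (1 + 0.0544 × 12.2) = 0.354 / 1.664 = 0.2128.
Mass of bCOD removed per day: Q(S₀ − S) = 15.0 × 978.0 g/m³ = 14.67 kg/d.
Biomass produced: P_X = Y_obs·Q·ΔS = 0.2128 × 14.67 ≈ 3.121 kg VSS/d.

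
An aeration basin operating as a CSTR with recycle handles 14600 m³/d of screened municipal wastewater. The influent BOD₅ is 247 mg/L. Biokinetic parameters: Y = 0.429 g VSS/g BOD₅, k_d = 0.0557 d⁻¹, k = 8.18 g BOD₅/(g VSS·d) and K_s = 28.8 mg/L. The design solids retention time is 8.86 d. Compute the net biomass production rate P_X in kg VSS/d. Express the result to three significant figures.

Effluent substrate depends only on kinetics and SRT: S = K_s(1 + k_d θ_c) / [θ_c(Yk − k_d) − 1] = 28.8 × (1 + 0.0557 × 8.86) / [8.86 × (0.429 × 8.18 − 0.0557) − 1] = 43.01 / 29.60 = 1.453 mg/L.
Correct the yield for decay: Y_obs = Y/(1 + k_d θ_c) = 0.429 / (1 + 0.0557 × 8.86) = 0.429 / 1.494 = 0.2872.
ΔS = 247 − 1.45 = 245.6 mg/L, so the substrate removal rate is 14600 × 245.6/1000 = 3585 kg BOD₅/d.
P_X = Y_obs · Q(S₀ − S) = 0.2872 × 3585 = 1030 kg VSS/d.

P_X ≈ 1030 kg VSS/d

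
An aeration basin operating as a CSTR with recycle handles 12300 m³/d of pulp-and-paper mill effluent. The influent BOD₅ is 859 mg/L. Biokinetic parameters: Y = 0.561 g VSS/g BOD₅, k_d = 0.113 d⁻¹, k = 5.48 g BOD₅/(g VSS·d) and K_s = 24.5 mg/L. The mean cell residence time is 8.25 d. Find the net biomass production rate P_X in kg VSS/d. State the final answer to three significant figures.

P_X ≈ 3060 kg VSS/d

From the Monod/SRT balance for a CMAS, S = K_s·(1+k_d θ_c)/[θ_c·(Y k − k_d) − 1] = 24.5 × (1 + 0.113 × 8.25) / [8.25 × (0.561 × 5.48 − 0.113) − 1] = 47.34 / 23.43 = 2.020 mg/L.
Correct the yield for decay: Y_obs = Y/(1 + k_d θ_c) = 0.561 / (1 + 0.113 × 8.25) = 0.561 / 1.932 = 0.2903.
Substrate removed = Q·(S₀ − S) = 12300 m³/d × (859 − 2.02) g/m³ = 1.05×10^7 g/d = 10541 kg/d.
P_X = Y_obs · Q(S₀ − S) = 0.2903 × 10541 = 3060 kg VSS/d.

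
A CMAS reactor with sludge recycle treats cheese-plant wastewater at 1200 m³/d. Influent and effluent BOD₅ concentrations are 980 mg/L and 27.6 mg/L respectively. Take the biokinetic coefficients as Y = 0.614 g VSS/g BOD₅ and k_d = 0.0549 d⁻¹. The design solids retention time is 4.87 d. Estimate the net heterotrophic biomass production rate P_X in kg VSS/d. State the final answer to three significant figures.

Correct the yield for decay: Y_obs = Y/(1 + k_d θ_c) = 0.614 / (1 + 0.0549 × 4.87) = 0.614 / 1.267 = 0.4845.
Q·(S₀ − S) = 1200 × (980 − 27.6) × 10⁻³ = 1143 kg/d removed.
So the net sludge growth is P_X = 0.4845 × 1143 = 553.7 kg VSS/d.

P_X ≈ 554 kg VSS/d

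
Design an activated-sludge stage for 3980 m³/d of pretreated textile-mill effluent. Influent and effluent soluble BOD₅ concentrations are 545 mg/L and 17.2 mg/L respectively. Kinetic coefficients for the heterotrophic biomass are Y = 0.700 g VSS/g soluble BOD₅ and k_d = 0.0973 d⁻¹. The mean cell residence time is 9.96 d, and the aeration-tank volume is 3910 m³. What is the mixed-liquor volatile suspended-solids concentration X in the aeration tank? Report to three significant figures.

X ≈ 1900 mg/L

From V·X·(1 + k_d·θ_c) = Y·Q·(S₀ − S)·θ_c: X = 0.700 × 3980 × (545 − 17.2) × 9.96 / [3910 × (1 + 0.0973 × 9.96)] = 1902 mg/L.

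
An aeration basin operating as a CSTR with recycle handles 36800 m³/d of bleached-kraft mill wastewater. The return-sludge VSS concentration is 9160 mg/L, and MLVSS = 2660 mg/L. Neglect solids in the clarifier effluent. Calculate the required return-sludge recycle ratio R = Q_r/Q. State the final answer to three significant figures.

R ≈ 0.409

Solids balance on the clarifier gives (1+R)X = R·X_r, so R = X/(X_r − X) = 2660 / (9160 − 2660) = 0.4092.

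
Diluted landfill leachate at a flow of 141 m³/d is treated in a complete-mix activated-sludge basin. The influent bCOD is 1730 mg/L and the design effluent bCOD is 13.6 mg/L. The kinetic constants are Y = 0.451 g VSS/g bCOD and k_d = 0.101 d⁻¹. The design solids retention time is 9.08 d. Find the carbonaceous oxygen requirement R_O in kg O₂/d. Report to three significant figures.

R_O ≈ 161 kg O₂/d

Y_obs = Y / (1 + k_d θ_c) = 0.451 / (1 + 0.101 × 9.08) = 0.451 / 1.917 = 0.2353.
Mass of bCOD removed per day: Q(S₀ − S) = 141 × 1716 g/m³ = 242.0 kg/d.
Biomass synthesised: P_X = Y_obs × 242.0 = 56.93 kg VSS/d.
Carbonaceous O₂ demand = substrate oxidised − cell-mass equivalent = 242.0 − 1.42 × 56.93 = 161.2 kg O₂/d.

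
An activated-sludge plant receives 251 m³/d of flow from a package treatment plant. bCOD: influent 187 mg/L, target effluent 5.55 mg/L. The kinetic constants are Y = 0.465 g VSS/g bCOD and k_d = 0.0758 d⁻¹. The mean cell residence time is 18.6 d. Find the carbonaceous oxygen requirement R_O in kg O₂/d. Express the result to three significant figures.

R_O ≈ 33.1 kg O₂/d

The observed yield is Y_obs = Y/(1 + k_d·θ_c) = 0.465 / (1 + 0.0758 × 18.6) = 0.465 / 2.410 = 0.1930 g VSS per g bCOD removed.
Substrate removed = Q·(S₀ − S) = 251 m³/d × (187 − 5.55) g/m³ = 4.55×10^4 g/d = 45.54 kg/d.
P_X = Y_obs·Q·(S₀ − S) = 0.1930 × 45.54 = 8.788 kg VSS/d.
R_O = Q·ΔS − 1.42 P_X = 45.54 − 12.48 = 33.07 kg O₂/d.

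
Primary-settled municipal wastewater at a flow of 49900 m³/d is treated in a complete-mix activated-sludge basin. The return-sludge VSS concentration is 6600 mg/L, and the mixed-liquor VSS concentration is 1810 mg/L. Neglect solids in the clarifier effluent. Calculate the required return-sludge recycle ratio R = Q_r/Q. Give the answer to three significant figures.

R = Q_r/Q = X/(X_r − X) = 1810 / (6600 − 1810) = 0.3779.

R ≈ 0.378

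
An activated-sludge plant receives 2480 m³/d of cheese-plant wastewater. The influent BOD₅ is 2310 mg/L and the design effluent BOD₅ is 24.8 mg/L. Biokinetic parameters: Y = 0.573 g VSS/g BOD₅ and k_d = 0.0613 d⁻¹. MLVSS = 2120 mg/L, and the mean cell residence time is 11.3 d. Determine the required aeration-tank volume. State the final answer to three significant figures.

Steady-state biomass mass balance: V·X·(1 + k_d·θ_c) = Y·Q·(S₀ − S)·θ_c, so V = 0.573 × 2480 × (2310 − 24.8) × 11.3 / [2120 × (1 + 0.0613 × 11.3)] = 3.67×10^7 / 3589 = 10226 m³.

V ≈ 10200 m³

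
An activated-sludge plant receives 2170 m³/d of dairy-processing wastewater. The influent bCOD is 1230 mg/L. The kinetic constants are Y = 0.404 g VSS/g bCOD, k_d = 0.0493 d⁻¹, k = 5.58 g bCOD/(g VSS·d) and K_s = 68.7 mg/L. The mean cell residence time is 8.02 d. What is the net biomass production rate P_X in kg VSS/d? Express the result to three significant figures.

P_X ≈ 769 kg VSS/d

From the Monod/SRT balance for a CMAS, S = K_s·(1+k_d θ_c)/[θ_c·(Y k − k_d) − 1] = 68.7 × (1 + 0.0493 × 8.02) / [8.02 × (0.404 × 5.58 − 0.0493) − 1] = 95.86 / 16.68 = 5.746 mg/L.
Y_obs = Y / (1 + k_d θ_c) = 0.404 / (1 + 0.0493 × 8.02) = 0.404 / 1.395 = 0.2895.
Substrate removed = Q·(S₀ − S) = 2170 m³/d × (1230 − 5.75) g/m³ = 2.66×10^6 g/d = 2657 kg/d.
So the net sludge growth is P_X = 0.2895 × 2657 = 769.2 kg VSS/d.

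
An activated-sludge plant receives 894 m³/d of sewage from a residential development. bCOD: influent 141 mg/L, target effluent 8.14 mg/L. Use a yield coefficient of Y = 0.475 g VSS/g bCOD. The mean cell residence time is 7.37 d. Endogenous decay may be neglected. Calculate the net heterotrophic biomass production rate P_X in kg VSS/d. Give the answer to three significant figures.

P_X ≈ 56.4 kg VSS/d

No decay correction is needed, so Y_obs = Y = 0.475.
Q·(S₀ − S) = 894 × (141 − 8.14) × 10⁻³ = 118.8 kg/d removed.
Net biomass production P_X = Y_obs × Q·(S₀ − S) = 0.4750 × 118.8 = 56.42 kg VSS/d.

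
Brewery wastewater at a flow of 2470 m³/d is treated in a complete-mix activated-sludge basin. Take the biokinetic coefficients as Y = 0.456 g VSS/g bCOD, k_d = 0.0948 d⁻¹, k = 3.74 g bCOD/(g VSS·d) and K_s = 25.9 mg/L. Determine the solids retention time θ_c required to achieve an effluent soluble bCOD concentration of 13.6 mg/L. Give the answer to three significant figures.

θ_c ≈ 2.03 d

Specific growth rate at S = 13.6 mg/L: μ = YkS/(K_s+S) = 0.456·3.74·13.6/(25.9+13.6) = 0.5872 d⁻¹.
Then 1/θ_c = μ − k_d = 0.5872 − 0.0948 = 0.4924 d⁻¹, giving θ_c = 2.031 d.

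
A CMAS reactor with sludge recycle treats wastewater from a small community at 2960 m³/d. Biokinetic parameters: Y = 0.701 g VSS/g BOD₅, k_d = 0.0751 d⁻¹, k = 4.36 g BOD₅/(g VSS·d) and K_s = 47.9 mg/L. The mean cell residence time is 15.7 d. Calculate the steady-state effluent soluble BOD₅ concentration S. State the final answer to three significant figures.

Effluent substrate depends only on kinetics and SRT: S = K_s(1 + k_d θ_c) / [θ_c(Yk − k_d) − 1] = 47.9 × (1 + 0.0751 × 15.7) / [15.7 × (0.701 × 4.36 − 0.0751) − 1] = 104.4 / 45.81 = 2.279 mg/L.

S ≈ 2.28 mg/L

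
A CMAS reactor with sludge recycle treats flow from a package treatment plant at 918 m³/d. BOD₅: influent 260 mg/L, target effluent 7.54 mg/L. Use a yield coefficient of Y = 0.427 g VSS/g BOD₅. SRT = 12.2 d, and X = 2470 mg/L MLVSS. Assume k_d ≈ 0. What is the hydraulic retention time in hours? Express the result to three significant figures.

Biomass mass balance (decay neglected): V·X = Y·Q·(S₀ − S)·θ_c, so V = 0.427 × 918 × (260 − 7.54) × 12.2 / 2470 = 488.8 m³.
Hydraulic retention time τ = V/Q = 488.8 / 918 = 0.5325 d = 12.78 h.

τ ≈ 12.8 h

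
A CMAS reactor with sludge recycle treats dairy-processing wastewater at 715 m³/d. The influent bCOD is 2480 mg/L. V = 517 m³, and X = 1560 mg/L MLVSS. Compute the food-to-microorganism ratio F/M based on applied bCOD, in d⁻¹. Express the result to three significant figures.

F/M = applied load / biomass = Q·S₀/(V·X) = 715 × 2480 / (517.0 × 1560) = 2.199 d⁻¹.

F/M ≈ 2.20 d⁻¹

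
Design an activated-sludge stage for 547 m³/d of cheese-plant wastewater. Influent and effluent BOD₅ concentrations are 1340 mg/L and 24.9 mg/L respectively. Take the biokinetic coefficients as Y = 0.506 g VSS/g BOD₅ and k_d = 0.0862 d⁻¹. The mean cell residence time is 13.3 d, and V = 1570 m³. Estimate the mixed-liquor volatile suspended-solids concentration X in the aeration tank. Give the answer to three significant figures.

X = Y·Q·ΔS·θ_c / [V·(1 + k_d θ_c)] = 0.506 × 547 × (1340 − 24.9) × 13.3 / [1570 × (1 + 0.0862 × 13.3)] = 1437 mg/L.

X ≈ 1440 mg/L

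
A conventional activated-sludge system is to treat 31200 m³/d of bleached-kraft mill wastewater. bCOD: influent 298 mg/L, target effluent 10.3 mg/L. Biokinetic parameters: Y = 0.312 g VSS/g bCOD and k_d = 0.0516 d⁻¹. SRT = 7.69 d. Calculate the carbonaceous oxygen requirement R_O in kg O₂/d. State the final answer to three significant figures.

Observed yield with endogenous decay: Y_obs = Y / (1 + k_d·θ_c) = 0.312 / (1 + 0.0516 × 7.69) = 0.312 / 1.397 = 0.2234 g VSS/g bCOD.
Mass of bCOD removed per day: Q(S₀ − S) = 31200 × 287.7 g/m³ = 8976 kg/d.
Net sludge production P_X = 0.2234 × 8976 = 2005 kg VSS/d.
R_O = Q·(S₀ − S) − 1.42·P_X = 8976 − 1.42 × 2005 = 6129 kg O₂/d.

R_O ≈ 6130 kg O₂/d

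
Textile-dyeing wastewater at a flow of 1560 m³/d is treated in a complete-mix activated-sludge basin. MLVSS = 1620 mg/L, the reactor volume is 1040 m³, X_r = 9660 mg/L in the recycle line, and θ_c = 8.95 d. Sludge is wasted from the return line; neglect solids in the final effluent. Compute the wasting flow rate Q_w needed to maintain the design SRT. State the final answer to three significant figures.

Q_w = (V·X)/(θ_c X_r) = 1040 × 1620 / (8.95 × 9660) = 19.49 m³/d.

Q_w ≈ 19.5 m³/d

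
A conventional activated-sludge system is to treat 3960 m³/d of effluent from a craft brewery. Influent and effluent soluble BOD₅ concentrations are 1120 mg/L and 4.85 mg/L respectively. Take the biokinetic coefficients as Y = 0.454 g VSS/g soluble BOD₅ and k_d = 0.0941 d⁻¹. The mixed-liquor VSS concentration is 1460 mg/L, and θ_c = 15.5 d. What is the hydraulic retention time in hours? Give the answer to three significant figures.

From the SRT design equation V = Y Q (S₀−S) θ_c / [X (1 + k_d θ_c)] = 0.454 × 3960 × (1120 − 4.85) × 15.5 / [1460 × (1 + 0.0941 × 15.5)] = 3.11×10^7 / 3589 = 8657 m³.
HRT = V/Q = 8657 m³ / 3960 m³·d⁻¹ = 2.186 d × 24 = 52.47 h.

τ ≈ 52.5 h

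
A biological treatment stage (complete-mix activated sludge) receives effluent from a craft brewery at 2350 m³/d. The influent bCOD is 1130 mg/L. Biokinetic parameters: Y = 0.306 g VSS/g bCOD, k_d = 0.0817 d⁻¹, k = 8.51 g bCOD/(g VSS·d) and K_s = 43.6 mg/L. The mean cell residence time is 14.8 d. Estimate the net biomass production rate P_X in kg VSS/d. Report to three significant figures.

From the Monod/SRT balance for a CMAS, S = K_s·(1+k_d θ_c)/[θ_c·(Y k − k_d) − 1] = 43.6 × (1 + 0.0817 × 14.8) / [14.8 × (0.306 × 8.51 − 0.0817) − 1] = 96.32 / 36.33 = 2.651 mg/L.
Correct the yield for decay: Y_obs = Y/(1 + k_d θ_c) = 0.306 / (1 + 0.0817 × 14.8) = 0.306 / 2.209 = 0.1385.
Q·(S₀ − S) = 2350 × (1130 − 2.65) × 10⁻³ = 2649 kg/d removed.
Biomass produced: P_X = Y_obs·Q·ΔS = 0.1385 × 2649 ≈ 367.0 kg VSS/d.

P_X ≈ 367 kg VSS/d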